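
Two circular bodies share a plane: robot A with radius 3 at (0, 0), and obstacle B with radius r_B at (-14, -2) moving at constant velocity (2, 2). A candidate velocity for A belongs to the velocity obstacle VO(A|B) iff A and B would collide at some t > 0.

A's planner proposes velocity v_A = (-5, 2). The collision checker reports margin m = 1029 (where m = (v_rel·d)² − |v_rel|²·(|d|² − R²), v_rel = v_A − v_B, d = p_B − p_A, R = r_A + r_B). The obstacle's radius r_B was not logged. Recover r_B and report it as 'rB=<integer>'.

m = 1029
d = (-14, -2);  v_rel = (-7, 0),  |v_rel|² = 49
v_rel×d = (-7)·(-2) − (0)·(-14) = 14
since m = R²·49 − 14²:  R² = (196 + 1029) / 49 = 25
R = √25 = 5  ⇒  r_B = 5 − 3 = 2

rB=2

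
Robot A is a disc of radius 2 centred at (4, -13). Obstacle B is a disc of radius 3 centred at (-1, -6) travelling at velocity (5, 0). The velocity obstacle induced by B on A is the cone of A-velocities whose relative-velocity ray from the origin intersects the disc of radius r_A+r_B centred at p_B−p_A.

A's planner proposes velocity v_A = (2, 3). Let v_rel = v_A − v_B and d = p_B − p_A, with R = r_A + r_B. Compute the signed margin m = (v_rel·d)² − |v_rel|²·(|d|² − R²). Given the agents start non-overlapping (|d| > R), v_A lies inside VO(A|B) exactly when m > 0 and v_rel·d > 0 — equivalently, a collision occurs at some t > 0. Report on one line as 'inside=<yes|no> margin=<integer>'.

d = (-5, 7),  |d|² = 74;  R = 2+3 = 5,  c = 74−5² = 49
v_rel = (-3, 3),  |v_rel|² = 18;  v_rel·d = (-3)·(-5) + (3)·(7) = 36
18·t² − 72·t + 49 = 0  ⇒  m = 36² − 18·49 = 414
m = 414 > 0,  v_rel·d = 36 > 0  ⇒  inside

inside=yes margin=414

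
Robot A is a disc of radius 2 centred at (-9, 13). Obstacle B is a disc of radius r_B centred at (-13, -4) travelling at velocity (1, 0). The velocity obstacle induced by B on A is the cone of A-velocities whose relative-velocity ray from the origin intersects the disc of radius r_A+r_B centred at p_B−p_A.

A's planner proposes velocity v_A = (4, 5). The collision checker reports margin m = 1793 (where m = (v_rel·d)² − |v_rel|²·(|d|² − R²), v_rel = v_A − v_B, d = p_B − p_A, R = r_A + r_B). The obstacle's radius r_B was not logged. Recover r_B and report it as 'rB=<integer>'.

m = 1793
d = (-4, -17);  v_rel = (3, 5),  |v_rel|² = 34
v_rel×d = (3)·(-17) − (5)·(-4) = -31
since m = R²·34 − (-31)²:  R² = (961 + 1793) / 34 = 81
R = √81 = 9  ⇒  r_B = 9 − 2 = 7

rB=7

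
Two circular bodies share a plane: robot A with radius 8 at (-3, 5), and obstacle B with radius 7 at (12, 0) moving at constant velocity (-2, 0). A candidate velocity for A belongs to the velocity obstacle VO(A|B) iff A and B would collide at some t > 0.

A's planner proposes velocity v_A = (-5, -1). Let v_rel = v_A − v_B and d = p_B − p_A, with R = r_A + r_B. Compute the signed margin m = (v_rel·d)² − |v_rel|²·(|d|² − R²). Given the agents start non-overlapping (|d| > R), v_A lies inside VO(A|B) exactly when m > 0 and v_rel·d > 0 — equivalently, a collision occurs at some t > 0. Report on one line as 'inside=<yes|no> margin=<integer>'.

d = (15, -5),  |d|² = 250;  R = 8+7 = 15,  c = 250−15² = 25
v_rel = (-3, -1),  |v_rel|² = 10;  v_rel·d = (-3)·(15) + (-1)·(-5) = -40
10·t² + 80·t + 25 = 0  ⇒  m = (-40)² − 10·25 = 1350
m = 1350 > 0,  v_rel·d = -40 < 0  ⇒  outside

inside=no margin=1350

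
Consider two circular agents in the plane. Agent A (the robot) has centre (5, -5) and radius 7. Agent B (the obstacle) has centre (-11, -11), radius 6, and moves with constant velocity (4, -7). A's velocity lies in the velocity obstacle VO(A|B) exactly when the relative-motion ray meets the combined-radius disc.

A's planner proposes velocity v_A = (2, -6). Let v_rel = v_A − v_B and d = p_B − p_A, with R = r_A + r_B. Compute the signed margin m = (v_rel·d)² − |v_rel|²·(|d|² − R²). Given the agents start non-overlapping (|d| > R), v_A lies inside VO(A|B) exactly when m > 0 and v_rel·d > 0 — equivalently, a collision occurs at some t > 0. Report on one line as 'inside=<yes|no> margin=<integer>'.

d = (-16, -6),  |d|² = 292;  R = 7+6 = 13,  c = 292−13² = 123
v_rel = (-2, 1),  |v_rel|² = 5;  v_rel·d = (-2)·(-16) + (1)·(-6) = 26
5·t² − 52·t + 123 = 0  ⇒  m = 26² − 5·123 = 61
m = 61 > 0,  v_rel·d = 26 > 0  ⇒  inside

inside=yes margin=61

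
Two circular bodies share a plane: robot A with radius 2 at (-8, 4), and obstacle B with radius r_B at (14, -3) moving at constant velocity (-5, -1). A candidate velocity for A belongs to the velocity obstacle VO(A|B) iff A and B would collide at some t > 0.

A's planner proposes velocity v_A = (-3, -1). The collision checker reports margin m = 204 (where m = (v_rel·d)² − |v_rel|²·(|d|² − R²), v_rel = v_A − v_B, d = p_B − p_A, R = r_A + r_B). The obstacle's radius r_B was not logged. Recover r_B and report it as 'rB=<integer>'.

m = 204
d = (22, -7);  v_rel = (2, 0),  |v_rel|² = 4
v_rel×d = (2)·(-7) − (0)·(22) = -14
since m = R²·4 − (-14)²:  R² = (196 + 204) / 4 = 100
R = √100 = 10  ⇒  r_B = 10 − 2 = 8

rB=8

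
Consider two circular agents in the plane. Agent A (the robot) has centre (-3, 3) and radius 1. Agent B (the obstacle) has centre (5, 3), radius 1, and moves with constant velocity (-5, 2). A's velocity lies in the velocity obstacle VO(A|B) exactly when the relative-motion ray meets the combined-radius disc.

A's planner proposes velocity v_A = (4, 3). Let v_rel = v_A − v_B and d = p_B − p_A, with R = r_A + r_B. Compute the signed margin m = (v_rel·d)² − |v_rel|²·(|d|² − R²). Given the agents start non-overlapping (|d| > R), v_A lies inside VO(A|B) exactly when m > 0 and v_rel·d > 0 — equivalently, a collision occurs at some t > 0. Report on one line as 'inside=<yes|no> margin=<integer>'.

d = (8, 0),  |d|² = 64;  R = 1+1 = 2,  c = 64−2² = 60
v_rel = (9, 1),  |v_rel|² = 82;  v_rel·d = (9)·(8) + (1)·(0) = 72
82·t² − 144·t + 60 = 0  ⇒  m = 72² − 82·60 = 264
m = 264 > 0,  v_rel·d = 72 > 0  ⇒  inside

inside=yes margin=264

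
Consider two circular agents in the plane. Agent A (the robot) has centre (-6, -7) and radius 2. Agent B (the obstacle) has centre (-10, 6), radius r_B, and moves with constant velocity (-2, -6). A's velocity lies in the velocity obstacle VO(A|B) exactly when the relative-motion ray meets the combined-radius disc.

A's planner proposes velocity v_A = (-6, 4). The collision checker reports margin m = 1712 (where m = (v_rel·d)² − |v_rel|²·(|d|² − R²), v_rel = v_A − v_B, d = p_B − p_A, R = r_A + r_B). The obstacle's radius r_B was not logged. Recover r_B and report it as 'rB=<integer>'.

m = 1712
d = (-4, 13);  v_rel = (-4, 10),  |v_rel|² = 116
v_rel×d = (-4)·(13) − (10)·(-4) = -12
since m = R²·116 − (-12)²:  R² = (144 + 1712) / 116 = 16
R = √16 = 4  ⇒  r_B = 4 − 2 = 2

rB=2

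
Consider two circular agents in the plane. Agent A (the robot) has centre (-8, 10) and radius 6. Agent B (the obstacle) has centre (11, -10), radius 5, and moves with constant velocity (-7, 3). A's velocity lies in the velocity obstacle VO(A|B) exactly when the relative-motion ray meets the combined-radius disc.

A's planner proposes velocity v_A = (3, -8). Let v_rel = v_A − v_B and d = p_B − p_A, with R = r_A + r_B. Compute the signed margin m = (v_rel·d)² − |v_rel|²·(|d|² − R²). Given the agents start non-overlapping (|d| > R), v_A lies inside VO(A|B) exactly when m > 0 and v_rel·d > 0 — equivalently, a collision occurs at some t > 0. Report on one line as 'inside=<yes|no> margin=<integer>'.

d = (19, -20),  |d|² = 761;  R = 6+5 = 11,  c = 761−11² = 640
v_rel = (10, -11),  |v_rel|² = 221;  v_rel·d = (10)·(19) + (-11)·(-20) = 410
221·t² − 820·t + 640 = 0  ⇒  m = 410² − 221·640 = 26660
m = 26660 > 0,  v_rel·d = 410 > 0  ⇒  inside

inside=yes margin=26660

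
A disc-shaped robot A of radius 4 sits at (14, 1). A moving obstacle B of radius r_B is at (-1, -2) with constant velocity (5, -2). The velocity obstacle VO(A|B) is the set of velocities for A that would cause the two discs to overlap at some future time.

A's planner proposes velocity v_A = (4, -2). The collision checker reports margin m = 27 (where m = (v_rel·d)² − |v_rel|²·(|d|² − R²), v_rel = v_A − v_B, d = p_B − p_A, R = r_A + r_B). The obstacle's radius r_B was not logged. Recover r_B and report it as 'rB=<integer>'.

m = 27
d = (-15, -3);  v_rel = (-1, 0),  |v_rel|² = 1
v_rel×d = (-1)·(-3) − (0)·(-15) = 3
since m = R²·1 − 3²:  R² = (9 + 27) / 1 = 36
R = √36 = 6  ⇒  r_B = 6 − 4 = 2

rB=2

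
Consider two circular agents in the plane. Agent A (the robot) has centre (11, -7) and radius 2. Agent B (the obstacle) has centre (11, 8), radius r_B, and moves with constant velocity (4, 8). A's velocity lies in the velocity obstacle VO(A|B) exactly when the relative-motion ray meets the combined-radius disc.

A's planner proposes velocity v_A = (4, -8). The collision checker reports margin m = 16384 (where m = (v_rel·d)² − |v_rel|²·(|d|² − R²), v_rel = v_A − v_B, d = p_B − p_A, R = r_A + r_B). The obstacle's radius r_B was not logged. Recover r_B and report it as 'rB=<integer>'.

m = 16384
d = (0, 15);  v_rel = (0, -16),  |v_rel|² = 256
v_rel×d = (0)·(15) − (-16)·(0) = 0
since m = R²·256 − 0²:  R² = (0 + 16384) / 256 = 64
R = √64 = 8  ⇒  r_B = 8 − 2 = 6

rB=6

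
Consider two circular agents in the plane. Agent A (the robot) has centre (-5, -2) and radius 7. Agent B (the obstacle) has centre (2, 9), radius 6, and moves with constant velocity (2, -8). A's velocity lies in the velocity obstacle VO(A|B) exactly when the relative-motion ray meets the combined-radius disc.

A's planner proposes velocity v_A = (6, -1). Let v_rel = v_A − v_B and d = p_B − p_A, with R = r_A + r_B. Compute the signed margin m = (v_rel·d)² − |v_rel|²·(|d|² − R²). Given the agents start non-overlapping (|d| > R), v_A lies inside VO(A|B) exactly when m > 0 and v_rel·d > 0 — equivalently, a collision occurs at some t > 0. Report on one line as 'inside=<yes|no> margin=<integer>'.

d = (7, 11),  |d|² = 170;  R = 7+6 = 13,  c = 170−13² = 1
v_rel = (4, 7),  |v_rel|² = 65;  v_rel·d = (4)·(7) + (7)·(11) = 105
65·t² − 210·t + 1 = 0  ⇒  m = 105² − 65·1 = 10960
m = 10960 > 0,  v_rel·d = 105 > 0  ⇒  inside

inside=yes margin=10960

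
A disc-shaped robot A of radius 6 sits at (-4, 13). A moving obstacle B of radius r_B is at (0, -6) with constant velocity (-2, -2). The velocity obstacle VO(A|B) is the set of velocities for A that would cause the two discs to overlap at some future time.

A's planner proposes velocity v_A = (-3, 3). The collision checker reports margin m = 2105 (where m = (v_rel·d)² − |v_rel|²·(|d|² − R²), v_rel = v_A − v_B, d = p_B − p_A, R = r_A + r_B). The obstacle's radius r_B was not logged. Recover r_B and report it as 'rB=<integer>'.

m = 2105
d = (4, -19);  v_rel = (-1, 5),  |v_rel|² = 26
v_rel×d = (-1)·(-19) − (5)·(4) = -1
since m = R²·26 − (-1)²:  R² = (1 + 2105) / 26 = 81
R = √81 = 9  ⇒  r_B = 9 − 6 = 3

rB=3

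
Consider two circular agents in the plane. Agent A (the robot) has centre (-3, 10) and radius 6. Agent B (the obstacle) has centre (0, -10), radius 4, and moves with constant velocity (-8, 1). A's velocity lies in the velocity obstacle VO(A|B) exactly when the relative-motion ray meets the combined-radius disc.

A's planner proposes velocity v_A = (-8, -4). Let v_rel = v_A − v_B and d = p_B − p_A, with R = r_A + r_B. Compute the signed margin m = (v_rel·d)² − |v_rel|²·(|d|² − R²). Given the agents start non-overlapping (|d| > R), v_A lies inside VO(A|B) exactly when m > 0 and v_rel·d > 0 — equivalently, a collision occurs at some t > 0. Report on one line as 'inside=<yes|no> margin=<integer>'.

d = (3, -20),  |d|² = 409;  R = 6+4 = 10,  c = 409−10² = 309
v_rel = (0, -5),  |v_rel|² = 25;  v_rel·d = (0)·(3) + (-5)·(-20) = 100
25·t² − 200·t + 309 = 0  ⇒  m = 100² − 25·309 = 2275
m = 2275 > 0,  v_rel·d = 100 > 0  ⇒  inside

inside=yes margin=2275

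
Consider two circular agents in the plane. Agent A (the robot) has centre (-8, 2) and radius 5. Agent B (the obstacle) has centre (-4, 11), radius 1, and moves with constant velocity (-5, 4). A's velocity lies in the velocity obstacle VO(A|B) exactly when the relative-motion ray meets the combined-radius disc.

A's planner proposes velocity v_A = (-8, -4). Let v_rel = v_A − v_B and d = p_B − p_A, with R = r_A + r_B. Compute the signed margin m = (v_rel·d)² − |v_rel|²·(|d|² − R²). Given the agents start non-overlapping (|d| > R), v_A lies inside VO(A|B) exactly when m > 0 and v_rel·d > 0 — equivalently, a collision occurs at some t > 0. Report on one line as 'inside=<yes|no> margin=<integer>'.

d = (4, 9),  |d|² = 97;  R = 5+1 = 6,  c = 97−6² = 61
v_rel = (-3, -8),  |v_rel|² = 73;  v_rel·d = (-3)·(4) + (-8)·(9) = -84
73·t² + 168·t + 61 = 0  ⇒  m = (-84)² − 73·61 = 2603
m = 2603 > 0,  v_rel·d = -84 < 0  ⇒  outside

inside=no margin=2603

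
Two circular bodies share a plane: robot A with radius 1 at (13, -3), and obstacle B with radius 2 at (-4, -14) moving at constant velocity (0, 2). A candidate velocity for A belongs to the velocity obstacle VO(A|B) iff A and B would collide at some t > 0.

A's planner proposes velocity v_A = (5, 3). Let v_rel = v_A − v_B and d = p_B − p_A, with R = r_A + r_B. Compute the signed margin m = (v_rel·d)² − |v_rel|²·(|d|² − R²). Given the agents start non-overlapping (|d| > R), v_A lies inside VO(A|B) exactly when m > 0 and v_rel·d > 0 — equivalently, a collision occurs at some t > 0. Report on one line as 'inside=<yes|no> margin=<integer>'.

d = (-17, -11),  |d|² = 410;  R = 1+2 = 3,  c = 410−3² = 401
v_rel = (5, 1),  |v_rel|² = 26;  v_rel·d = (5)·(-17) + (1)·(-11) = -96
26·t² + 192·t + 401 = 0  ⇒  m = (-96)² − 26·401 = -1210
m = -1210 < 0,  v_rel·d = -96 < 0  ⇒  outside

inside=no margin=-1210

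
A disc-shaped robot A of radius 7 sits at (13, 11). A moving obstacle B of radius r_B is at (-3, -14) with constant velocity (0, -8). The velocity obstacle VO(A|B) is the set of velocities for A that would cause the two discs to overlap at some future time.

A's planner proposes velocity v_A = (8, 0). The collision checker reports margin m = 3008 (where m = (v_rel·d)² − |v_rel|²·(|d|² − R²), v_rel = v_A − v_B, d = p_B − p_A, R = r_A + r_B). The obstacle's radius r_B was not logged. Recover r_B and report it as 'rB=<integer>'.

m = 3008
d = (-16, -25);  v_rel = (8, 8),  |v_rel|² = 128
v_rel×d = (8)·(-25) − (8)·(-16) = -72
since m = R²·128 − (-72)²:  R² = (5184 + 3008) / 128 = 64
R = √64 = 8  ⇒  r_B = 8 − 7 = 1

rB=1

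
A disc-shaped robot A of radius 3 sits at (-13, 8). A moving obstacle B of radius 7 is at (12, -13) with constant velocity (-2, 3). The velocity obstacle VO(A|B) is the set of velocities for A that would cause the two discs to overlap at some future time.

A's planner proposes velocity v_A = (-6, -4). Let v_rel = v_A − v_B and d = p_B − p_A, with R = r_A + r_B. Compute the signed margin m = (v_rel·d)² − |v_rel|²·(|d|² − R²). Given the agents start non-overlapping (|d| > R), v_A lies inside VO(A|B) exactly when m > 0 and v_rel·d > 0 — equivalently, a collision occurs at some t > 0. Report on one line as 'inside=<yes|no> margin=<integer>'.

d = (25, -21),  |d|² = 1066;  R = 3+7 = 10,  c = 1066−10² = 966
v_rel = (-4, -7),  |v_rel|² = 65;  v_rel·d = (-4)·(25) + (-7)·(-21) = 47
65·t² − 94·t + 966 = 0  ⇒  m = 47² − 65·966 = -60581
m = -60581 < 0,  v_rel·d = 47 > 0  ⇒  outside

inside=no margin=-60581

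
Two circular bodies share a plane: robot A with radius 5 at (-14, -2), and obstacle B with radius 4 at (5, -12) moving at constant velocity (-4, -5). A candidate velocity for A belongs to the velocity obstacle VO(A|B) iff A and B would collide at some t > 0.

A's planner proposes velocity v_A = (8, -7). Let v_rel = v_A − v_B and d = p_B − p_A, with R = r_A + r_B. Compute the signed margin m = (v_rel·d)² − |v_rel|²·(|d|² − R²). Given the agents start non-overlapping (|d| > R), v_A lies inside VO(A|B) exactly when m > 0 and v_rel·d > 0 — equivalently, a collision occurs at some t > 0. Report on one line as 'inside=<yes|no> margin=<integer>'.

d = (19, -10),  |d|² = 461;  R = 5+4 = 9,  c = 461−9² = 380
v_rel = (12, -2),  |v_rel|² = 148;  v_rel·d = (12)·(19) + (-2)·(-10) = 248
148·t² − 496·t + 380 = 0  ⇒  m = 248² − 148·380 = 5264
m = 5264 > 0,  v_rel·d = 248 > 0  ⇒  inside

inside=yes margin=5264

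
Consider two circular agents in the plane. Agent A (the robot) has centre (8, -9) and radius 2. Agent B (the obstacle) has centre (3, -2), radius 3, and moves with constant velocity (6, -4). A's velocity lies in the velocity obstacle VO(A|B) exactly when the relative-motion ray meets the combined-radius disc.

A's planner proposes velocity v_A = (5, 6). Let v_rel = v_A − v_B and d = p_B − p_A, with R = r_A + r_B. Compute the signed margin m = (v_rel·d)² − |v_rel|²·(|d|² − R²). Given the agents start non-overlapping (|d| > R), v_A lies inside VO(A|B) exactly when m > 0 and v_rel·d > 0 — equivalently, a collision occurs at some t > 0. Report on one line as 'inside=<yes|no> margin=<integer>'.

d = (-5, 7),  |d|² = 74;  R = 2+3 = 5,  c = 74−5² = 49
v_rel = (-1, 10),  |v_rel|² = 101;  v_rel·d = (-1)·(-5) + (10)·(7) = 75
101·t² − 150·t + 49 = 0  ⇒  m = 75² − 101·49 = 676
m = 676 > 0,  v_rel·d = 75 > 0  ⇒  inside

inside=yes margin=676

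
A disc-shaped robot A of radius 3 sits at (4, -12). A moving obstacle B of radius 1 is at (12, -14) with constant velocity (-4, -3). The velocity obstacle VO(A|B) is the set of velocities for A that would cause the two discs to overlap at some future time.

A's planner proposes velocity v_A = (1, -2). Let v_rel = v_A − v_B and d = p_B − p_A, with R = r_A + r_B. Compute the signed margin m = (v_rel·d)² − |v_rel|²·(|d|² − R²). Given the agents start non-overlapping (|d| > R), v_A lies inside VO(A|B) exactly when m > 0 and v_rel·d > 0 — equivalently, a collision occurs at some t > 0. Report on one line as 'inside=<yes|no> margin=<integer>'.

d = (8, -2),  |d|² = 68;  R = 3+1 = 4,  c = 68−4² = 52
v_rel = (5, 1),  |v_rel|² = 26;  v_rel·d = (5)·(8) + (1)·(-2) = 38
26·t² − 76·t + 52 = 0  ⇒  m = 38² − 26·52 = 92
m = 92 > 0,  v_rel·d = 38 > 0  ⇒  inside

inside=yes margin=92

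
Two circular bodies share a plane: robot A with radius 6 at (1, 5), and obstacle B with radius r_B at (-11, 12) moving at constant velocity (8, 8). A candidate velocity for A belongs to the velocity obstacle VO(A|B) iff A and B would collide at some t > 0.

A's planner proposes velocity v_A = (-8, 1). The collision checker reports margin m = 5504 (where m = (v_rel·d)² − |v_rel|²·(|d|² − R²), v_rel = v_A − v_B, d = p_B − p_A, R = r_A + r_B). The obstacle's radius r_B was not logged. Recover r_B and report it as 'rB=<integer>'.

m = 5504
d = (-12, 7);  v_rel = (-16, -7),  |v_rel|² = 305
v_rel×d = (-16)·(7) − (-7)·(-12) = -196
since m = R²·305 − (-196)²:  R² = (38416 + 5504) / 305 = 144
R = √144 = 12  ⇒  r_B = 12 − 6 = 6

rB=6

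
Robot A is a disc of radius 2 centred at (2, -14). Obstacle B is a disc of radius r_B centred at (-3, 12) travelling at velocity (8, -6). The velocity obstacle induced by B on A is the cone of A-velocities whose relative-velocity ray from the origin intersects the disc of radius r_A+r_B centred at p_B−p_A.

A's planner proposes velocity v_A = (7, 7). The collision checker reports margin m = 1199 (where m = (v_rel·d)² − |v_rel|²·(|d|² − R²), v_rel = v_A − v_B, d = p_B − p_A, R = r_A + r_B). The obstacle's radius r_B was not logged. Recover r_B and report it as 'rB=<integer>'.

m = 1199
d = (-5, 26);  v_rel = (-1, 13),  |v_rel|² = 170
v_rel×d = (-1)·(26) − (13)·(-5) = 39
since m = R²·170 − 39²:  R² = (1521 + 1199) / 170 = 16
R = √16 = 4  ⇒  r_B = 4 − 2 = 2

rB=2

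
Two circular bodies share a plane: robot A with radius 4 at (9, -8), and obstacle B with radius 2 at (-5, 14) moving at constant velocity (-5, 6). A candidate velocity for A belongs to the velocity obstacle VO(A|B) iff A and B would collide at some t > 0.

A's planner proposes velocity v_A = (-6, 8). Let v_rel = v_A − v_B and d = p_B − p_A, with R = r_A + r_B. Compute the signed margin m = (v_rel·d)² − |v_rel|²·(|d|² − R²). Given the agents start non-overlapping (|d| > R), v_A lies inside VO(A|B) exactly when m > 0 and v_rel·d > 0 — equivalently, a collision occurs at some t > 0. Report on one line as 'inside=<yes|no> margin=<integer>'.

d = (-14, 22),  |d|² = 680;  R = 4+2 = 6,  c = 680−6² = 644
v_rel = (-1, 2),  |v_rel|² = 5;  v_rel·d = (-1)·(-14) + (2)·(22) = 58
5·t² − 116·t + 644 = 0  ⇒  m = 58² − 5·644 = 144
m = 144 > 0,  v_rel·d = 58 > 0  ⇒  inside

inside=yes margin=144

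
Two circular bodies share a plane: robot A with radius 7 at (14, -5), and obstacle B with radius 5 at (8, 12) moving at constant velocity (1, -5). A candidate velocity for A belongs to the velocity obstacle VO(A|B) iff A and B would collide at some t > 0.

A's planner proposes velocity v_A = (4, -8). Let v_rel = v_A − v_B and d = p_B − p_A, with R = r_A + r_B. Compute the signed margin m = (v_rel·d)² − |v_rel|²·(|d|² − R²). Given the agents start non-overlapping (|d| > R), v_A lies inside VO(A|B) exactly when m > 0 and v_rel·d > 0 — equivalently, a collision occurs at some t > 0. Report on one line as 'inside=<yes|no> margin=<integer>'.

d = (-6, 17),  |d|² = 325;  R = 7+5 = 12,  c = 325−12² = 181
v_rel = (3, -3),  |v_rel|² = 18;  v_rel·d = (3)·(-6) + (-3)·(17) = -69
18·t² + 138·t + 181 = 0  ⇒  m = (-69)² − 18·181 = 1503
m = 1503 > 0,  v_rel·d = -69 < 0  ⇒  outside

inside=no margin=1503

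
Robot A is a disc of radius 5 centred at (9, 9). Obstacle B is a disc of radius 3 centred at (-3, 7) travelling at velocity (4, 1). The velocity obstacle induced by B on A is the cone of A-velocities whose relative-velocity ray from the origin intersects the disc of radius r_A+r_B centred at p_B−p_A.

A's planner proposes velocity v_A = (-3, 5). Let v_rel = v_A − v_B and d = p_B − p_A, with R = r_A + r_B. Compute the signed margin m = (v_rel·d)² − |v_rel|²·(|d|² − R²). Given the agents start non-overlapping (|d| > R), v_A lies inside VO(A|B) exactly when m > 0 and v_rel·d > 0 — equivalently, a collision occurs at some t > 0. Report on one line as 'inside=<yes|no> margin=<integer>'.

d = (-12, -2),  |d|² = 148;  R = 5+3 = 8,  c = 148−8² = 84
v_rel = (-7, 4),  |v_rel|² = 65;  v_rel·d = (-7)·(-12) + (4)·(-2) = 76
65·t² − 152·t + 84 = 0  ⇒  m = 76² − 65·84 = 316
m = 316 > 0,  v_rel·d = 76 > 0  ⇒  inside

inside=yes margin=316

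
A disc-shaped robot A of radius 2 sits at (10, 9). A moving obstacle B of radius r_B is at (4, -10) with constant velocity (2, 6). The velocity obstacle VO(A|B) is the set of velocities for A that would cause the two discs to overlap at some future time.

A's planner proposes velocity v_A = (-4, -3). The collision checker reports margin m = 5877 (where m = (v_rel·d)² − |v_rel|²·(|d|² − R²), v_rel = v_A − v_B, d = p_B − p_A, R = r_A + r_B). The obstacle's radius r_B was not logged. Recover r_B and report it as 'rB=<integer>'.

m = 5877
d = (-6, -19);  v_rel = (-6, -9),  |v_rel|² = 117
v_rel×d = (-6)·(-19) − (-9)·(-6) = 60
since m = R²·117 − 60²:  R² = (3600 + 5877) / 117 = 81
R = √81 = 9  ⇒  r_B = 9 − 2 = 7

rB=7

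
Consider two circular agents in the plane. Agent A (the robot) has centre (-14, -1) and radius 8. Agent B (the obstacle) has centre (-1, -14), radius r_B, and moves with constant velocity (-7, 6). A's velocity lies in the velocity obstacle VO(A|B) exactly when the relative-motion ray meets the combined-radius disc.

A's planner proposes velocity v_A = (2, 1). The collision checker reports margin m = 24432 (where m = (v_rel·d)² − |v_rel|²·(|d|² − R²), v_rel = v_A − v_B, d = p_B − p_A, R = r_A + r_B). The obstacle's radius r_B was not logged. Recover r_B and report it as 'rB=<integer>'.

m = 24432
d = (13, -13);  v_rel = (9, -5),  |v_rel|² = 106
v_rel×d = (9)·(-13) − (-5)·(13) = -52
since m = R²·106 − (-52)²:  R² = (2704 + 24432) / 106 = 256
R = √256 = 16  ⇒  r_B = 16 − 8 = 8

rB=8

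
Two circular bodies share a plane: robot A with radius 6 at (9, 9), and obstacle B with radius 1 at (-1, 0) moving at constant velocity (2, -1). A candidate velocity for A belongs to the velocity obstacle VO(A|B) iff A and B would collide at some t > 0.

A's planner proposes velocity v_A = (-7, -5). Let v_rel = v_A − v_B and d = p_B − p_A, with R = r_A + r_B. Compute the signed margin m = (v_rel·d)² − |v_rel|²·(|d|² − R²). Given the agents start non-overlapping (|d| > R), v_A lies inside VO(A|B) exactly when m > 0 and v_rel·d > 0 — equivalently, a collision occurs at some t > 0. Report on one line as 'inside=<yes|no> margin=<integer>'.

d = (-10, -9),  |d|² = 181;  R = 6+1 = 7,  c = 181−7² = 132
v_rel = (-9, -4),  |v_rel|² = 97;  v_rel·d = (-9)·(-10) + (-4)·(-9) = 126
97·t² − 252·t + 132 = 0  ⇒  m = 126² − 97·132 = 3072
m = 3072 > 0,  v_rel·d = 126 > 0  ⇒  inside

inside=yes margin=3072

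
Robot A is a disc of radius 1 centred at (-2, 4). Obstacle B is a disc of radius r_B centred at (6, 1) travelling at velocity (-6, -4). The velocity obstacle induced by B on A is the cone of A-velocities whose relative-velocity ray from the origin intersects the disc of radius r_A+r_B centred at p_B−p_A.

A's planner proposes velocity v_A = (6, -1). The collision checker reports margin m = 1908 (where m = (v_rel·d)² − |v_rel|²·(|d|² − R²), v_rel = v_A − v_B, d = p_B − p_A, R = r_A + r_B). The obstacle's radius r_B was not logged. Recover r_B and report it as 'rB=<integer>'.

m = 1908
d = (8, -3);  v_rel = (12, 3),  |v_rel|² = 153
v_rel×d = (12)·(-3) − (3)·(8) = -60
since m = R²·153 − (-60)²:  R² = (3600 + 1908) / 153 = 36
R = √36 = 6  ⇒  r_B = 6 − 1 = 5

rB=5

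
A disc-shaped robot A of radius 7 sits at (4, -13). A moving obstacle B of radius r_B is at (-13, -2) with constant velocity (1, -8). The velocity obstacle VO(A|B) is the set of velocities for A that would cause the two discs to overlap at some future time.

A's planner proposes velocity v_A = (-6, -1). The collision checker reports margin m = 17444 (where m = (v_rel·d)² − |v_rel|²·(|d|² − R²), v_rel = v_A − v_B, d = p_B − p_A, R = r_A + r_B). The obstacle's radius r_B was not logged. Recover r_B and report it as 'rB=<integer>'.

m = 17444
d = (-17, 11);  v_rel = (-7, 7),  |v_rel|² = 98
v_rel×d = (-7)·(11) − (7)·(-17) = 42
since m = R²·98 − 42²:  R² = (1764 + 17444) / 98 = 196
R = √196 = 14  ⇒  r_B = 14 − 7 = 7

rB=7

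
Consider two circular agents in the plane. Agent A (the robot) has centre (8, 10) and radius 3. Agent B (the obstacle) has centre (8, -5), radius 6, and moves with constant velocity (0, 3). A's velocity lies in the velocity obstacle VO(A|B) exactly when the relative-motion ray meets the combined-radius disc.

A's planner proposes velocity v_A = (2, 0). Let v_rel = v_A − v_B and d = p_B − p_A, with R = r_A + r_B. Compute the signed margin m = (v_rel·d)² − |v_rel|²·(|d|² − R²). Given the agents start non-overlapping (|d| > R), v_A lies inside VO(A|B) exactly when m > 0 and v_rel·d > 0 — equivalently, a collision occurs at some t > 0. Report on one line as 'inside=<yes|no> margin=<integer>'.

d = (0, -15),  |d|² = 225;  R = 3+6 = 9,  c = 225−9² = 144
v_rel = (2, -3),  |v_rel|² = 13;  v_rel·d = (2)·(0) + (-3)·(-15) = 45
13·t² − 90·t + 144 = 0  ⇒  m = 45² − 13·144 = 153
m = 153 > 0,  v_rel·d = 45 > 0  ⇒  inside

inside=yes margin=153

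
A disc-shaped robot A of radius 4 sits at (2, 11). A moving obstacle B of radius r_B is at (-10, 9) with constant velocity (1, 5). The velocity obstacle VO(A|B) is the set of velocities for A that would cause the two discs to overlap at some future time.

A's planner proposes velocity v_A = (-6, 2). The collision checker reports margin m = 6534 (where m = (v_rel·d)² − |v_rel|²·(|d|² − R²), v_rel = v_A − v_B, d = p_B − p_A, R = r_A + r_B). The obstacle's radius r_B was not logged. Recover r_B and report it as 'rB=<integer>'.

m = 6534
d = (-12, -2);  v_rel = (-7, -3),  |v_rel|² = 58
v_rel×d = (-7)·(-2) − (-3)·(-12) = -22
since m = R²·58 − (-22)²:  R² = (484 + 6534) / 58 = 121
R = √121 = 11  ⇒  r_B = 11 − 4 = 7

rB=7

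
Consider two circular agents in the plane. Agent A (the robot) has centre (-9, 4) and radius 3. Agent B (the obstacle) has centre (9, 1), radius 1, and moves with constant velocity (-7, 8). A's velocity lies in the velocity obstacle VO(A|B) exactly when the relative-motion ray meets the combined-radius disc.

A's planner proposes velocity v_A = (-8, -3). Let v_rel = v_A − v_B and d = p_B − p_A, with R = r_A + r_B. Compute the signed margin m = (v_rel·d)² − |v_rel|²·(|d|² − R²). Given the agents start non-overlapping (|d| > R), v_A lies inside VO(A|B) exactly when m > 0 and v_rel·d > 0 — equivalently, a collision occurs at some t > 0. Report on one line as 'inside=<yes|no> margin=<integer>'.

d = (18, -3),  |d|² = 333;  R = 3+1 = 4,  c = 333−4² = 317
v_rel = (-1, -11),  |v_rel|² = 122;  v_rel·d = (-1)·(18) + (-11)·(-3) = 15
122·t² − 30·t + 317 = 0  ⇒  m = 15² − 122·317 = -38449
m = -38449 < 0,  v_rel·d = 15 > 0  ⇒  outside

inside=no margin=-38449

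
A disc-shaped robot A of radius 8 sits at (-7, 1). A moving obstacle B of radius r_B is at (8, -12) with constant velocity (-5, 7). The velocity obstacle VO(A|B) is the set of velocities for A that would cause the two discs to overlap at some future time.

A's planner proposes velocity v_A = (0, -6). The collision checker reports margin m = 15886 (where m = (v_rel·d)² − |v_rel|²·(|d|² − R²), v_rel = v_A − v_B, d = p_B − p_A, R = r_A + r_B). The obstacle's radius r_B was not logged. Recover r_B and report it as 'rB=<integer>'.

m = 15886
d = (15, -13);  v_rel = (5, -13),  |v_rel|² = 194
v_rel×d = (5)·(-13) − (-13)·(15) = 130
since m = R²·194 − 130²:  R² = (16900 + 15886) / 194 = 169
R = √169 = 13  ⇒  r_B = 13 − 8 = 5

rB=5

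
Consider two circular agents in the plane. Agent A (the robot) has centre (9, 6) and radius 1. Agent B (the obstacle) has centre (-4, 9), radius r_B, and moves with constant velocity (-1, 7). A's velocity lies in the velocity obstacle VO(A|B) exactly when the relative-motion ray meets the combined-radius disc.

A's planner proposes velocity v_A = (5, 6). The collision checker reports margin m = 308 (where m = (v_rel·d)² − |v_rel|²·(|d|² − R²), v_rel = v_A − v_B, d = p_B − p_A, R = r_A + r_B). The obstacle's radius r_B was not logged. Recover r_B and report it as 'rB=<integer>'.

m = 308
d = (-13, 3);  v_rel = (6, -1),  |v_rel|² = 37
v_rel×d = (6)·(3) − (-1)·(-13) = 5
since m = R²·37 − 5²:  R² = (25 + 308) / 37 = 9
R = √9 = 3  ⇒  r_B = 3 − 1 = 2

rB=2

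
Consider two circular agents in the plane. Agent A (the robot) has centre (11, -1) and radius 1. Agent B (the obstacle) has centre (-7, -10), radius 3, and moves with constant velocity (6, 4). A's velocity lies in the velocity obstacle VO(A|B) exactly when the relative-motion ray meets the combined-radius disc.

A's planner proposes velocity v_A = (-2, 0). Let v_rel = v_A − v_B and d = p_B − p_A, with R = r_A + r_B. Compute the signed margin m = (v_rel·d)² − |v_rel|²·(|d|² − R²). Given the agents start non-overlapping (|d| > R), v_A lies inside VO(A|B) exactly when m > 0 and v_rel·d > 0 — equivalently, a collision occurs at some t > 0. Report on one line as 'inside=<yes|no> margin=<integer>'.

d = (-18, -9),  |d|² = 405;  R = 1+3 = 4,  c = 405−4² = 389
v_rel = (-8, -4),  |v_rel|² = 80;  v_rel·d = (-8)·(-18) + (-4)·(-9) = 180
80·t² − 360·t + 389 = 0  ⇒  m = 180² − 80·389 = 1280
m = 1280 > 0,  v_rel·d = 180 > 0  ⇒  inside

inside=yes margin=1280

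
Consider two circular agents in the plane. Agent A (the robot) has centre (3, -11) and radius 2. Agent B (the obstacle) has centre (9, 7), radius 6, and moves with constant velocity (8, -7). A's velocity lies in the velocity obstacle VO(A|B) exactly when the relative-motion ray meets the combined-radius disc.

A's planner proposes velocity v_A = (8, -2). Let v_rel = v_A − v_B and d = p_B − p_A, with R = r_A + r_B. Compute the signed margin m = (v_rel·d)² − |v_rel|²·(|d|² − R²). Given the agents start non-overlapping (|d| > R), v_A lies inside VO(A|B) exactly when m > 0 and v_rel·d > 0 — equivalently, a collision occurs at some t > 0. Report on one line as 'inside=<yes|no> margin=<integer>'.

d = (6, 18),  |d|² = 360;  R = 2+6 = 8,  c = 360−8² = 296
v_rel = (0, 5),  |v_rel|² = 25;  v_rel·d = (0)·(6) + (5)·(18) = 90
25·t² − 180·t + 296 = 0  ⇒  m = 90² − 25·296 = 700
m = 700 > 0,  v_rel·d = 90 > 0  ⇒  inside

inside=yes margin=700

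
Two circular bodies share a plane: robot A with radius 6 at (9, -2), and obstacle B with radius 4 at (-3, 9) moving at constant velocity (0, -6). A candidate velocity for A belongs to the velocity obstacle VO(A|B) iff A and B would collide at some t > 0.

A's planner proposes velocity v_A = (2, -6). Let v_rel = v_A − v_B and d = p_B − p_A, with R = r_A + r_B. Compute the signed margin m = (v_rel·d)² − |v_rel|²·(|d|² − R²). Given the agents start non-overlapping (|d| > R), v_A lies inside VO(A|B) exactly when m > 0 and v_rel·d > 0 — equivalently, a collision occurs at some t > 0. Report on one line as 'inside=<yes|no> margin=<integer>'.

d = (-12, 11),  |d|² = 265;  R = 6+4 = 10,  c = 265−10² = 165
v_rel = (2, 0),  |v_rel|² = 4;  v_rel·d = (2)·(-12) + (0)·(11) = -24
4·t² + 48·t + 165 = 0  ⇒  m = (-24)² − 4·165 = -84
m = -84 < 0,  v_rel·d = -24 < 0  ⇒  outside

inside=no margin=-84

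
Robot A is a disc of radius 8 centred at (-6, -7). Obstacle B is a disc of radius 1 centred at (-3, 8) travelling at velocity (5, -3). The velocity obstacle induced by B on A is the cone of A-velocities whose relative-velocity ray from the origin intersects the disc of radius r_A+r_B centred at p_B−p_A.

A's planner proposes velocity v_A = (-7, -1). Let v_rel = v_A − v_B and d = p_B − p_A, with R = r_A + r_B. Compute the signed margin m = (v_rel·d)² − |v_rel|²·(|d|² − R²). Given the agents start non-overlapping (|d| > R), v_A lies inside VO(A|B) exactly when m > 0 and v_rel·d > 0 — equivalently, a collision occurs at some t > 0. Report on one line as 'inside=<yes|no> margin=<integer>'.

d = (3, 15),  |d|² = 234;  R = 8+1 = 9,  c = 234−9² = 153
v_rel = (-12, 2),  |v_rel|² = 148;  v_rel·d = (-12)·(3) + (2)·(15) = -6
148·t² + 12·t + 153 = 0  ⇒  m = (-6)² − 148·153 = -22608
m = -22608 < 0,  v_rel·d = -6 < 0  ⇒  outside

inside=no margin=-22608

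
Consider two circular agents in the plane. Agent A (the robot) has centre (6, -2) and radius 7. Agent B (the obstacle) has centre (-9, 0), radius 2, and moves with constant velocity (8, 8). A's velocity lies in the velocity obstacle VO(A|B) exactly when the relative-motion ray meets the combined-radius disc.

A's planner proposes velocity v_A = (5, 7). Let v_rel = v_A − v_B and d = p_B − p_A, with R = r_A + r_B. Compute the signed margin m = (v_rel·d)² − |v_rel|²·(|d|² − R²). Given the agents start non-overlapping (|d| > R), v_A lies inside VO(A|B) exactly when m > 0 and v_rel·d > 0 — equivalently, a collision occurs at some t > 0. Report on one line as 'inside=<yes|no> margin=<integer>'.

d = (-15, 2),  |d|² = 229;  R = 7+2 = 9,  c = 229−9² = 148
v_rel = (-3, -1),  |v_rel|² = 10;  v_rel·d = (-3)·(-15) + (-1)·(2) = 43
10·t² − 86·t + 148 = 0  ⇒  m = 43² − 10·148 = 369
m = 369 > 0,  v_rel·d = 43 > 0  ⇒  inside

inside=yes margin=369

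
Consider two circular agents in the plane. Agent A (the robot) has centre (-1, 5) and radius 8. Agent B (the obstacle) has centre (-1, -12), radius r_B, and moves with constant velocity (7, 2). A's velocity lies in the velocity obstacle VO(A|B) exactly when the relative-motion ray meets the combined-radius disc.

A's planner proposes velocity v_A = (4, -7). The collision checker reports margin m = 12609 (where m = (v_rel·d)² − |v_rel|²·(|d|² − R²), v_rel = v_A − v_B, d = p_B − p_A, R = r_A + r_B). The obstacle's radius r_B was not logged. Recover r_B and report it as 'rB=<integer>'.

m = 12609
d = (0, -17);  v_rel = (-3, -9),  |v_rel|² = 90
v_rel×d = (-3)·(-17) − (-9)·(0) = 51
since m = R²·90 − 51²:  R² = (2601 + 12609) / 90 = 169
R = √169 = 13  ⇒  r_B = 13 − 8 = 5

rB=5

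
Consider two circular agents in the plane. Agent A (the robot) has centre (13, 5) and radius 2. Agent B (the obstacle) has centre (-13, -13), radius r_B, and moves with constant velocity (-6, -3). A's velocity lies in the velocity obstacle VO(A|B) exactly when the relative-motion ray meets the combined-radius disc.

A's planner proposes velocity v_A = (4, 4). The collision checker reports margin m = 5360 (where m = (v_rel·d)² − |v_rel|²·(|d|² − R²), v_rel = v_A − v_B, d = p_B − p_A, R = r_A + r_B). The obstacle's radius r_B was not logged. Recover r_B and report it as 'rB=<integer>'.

m = 5360
d = (-26, -18);  v_rel = (10, 7),  |v_rel|² = 149
v_rel×d = (10)·(-18) − (7)·(-26) = 2
since m = R²·149 − 2²:  R² = (4 + 5360) / 149 = 36
R = √36 = 6  ⇒  r_B = 6 − 2 = 4

rB=4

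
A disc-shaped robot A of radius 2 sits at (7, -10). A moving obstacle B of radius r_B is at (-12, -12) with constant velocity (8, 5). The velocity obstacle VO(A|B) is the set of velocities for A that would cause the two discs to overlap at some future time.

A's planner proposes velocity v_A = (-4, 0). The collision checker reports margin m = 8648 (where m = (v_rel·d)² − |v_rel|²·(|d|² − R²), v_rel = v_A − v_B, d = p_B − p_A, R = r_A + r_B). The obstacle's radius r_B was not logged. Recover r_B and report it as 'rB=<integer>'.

m = 8648
d = (-19, -2);  v_rel = (-12, -5),  |v_rel|² = 169
v_rel×d = (-12)·(-2) − (-5)·(-19) = -71
since m = R²·169 − (-71)²:  R² = (5041 + 8648) / 169 = 81
R = √81 = 9  ⇒  r_B = 9 − 2 = 7

rB=7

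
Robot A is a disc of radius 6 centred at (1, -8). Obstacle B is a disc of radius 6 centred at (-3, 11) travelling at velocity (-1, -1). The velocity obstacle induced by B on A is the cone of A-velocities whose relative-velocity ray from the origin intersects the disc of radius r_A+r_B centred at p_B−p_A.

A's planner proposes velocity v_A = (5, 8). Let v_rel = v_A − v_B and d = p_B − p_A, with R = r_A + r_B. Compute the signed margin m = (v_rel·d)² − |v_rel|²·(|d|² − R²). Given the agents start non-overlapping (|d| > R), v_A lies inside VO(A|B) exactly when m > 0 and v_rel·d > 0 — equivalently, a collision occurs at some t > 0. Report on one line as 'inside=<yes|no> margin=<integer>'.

d = (-4, 19),  |d|² = 377;  R = 6+6 = 12,  c = 377−12² = 233
v_rel = (6, 9),  |v_rel|² = 117;  v_rel·d = (6)·(-4) + (9)·(19) = 147
117·t² − 294·t + 233 = 0  ⇒  m = 147² − 117·233 = -5652
m = -5652 < 0,  v_rel·d = 147 > 0  ⇒  outside

inside=no margin=-5652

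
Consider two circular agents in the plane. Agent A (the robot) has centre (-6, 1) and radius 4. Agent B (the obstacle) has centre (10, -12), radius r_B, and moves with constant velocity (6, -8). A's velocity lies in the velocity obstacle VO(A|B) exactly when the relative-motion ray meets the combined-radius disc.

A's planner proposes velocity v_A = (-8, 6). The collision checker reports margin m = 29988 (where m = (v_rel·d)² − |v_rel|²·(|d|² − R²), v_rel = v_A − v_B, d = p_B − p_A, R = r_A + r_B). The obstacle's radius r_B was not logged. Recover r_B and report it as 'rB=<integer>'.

m = 29988
d = (16, -13);  v_rel = (-14, 14),  |v_rel|² = 392
v_rel×d = (-14)·(-13) − (14)·(16) = -42
since m = R²·392 − (-42)²:  R² = (1764 + 29988) / 392 = 81
R = √81 = 9  ⇒  r_B = 9 − 4 = 5

rB=5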